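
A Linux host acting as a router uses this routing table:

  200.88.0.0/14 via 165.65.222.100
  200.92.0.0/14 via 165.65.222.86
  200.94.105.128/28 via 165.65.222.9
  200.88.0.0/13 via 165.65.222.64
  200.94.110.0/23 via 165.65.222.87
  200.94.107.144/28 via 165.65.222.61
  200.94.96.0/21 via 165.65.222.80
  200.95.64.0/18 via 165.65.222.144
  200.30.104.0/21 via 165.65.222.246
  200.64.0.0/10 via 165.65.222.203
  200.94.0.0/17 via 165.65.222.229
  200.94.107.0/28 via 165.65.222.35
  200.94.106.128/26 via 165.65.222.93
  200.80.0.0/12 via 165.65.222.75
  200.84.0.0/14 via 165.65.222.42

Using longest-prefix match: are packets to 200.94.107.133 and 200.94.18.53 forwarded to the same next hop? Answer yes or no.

200.94.107.133: longest match 200.94.0.0/17 -> 165.65.222.229
200.94.18.53: longest match 200.94.0.0/17 -> 165.65.222.229

yes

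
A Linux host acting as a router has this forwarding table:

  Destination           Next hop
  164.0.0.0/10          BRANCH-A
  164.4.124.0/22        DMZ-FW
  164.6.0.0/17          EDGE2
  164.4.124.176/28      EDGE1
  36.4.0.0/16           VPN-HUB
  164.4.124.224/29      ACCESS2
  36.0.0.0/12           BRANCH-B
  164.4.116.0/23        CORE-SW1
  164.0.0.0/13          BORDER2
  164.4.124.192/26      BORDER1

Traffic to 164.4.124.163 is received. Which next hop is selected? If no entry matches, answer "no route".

DMZ-FW

Routes whose prefix contains 164.4.124.163:
  164.0.0.0/10 (164.0.0.0 - 164.63.255.255) -> BRANCH-A
  164.0.0.0/13 (164.0.0.0 - 164.7.255.255) -> BORDER2
  164.4.124.0/22 (164.4.124.0 - 164.4.127.255) -> DMZ-FW
More-specific entries that do NOT match:
  164.4.124.224/29 (164.4.124.224 - 164.4.124.231) does not contain 164.4.124.163
  164.4.124.176/28 (164.4.124.176 - 164.4.124.191) does not contain 164.4.124.163
  164.4.124.192/26 (164.4.124.192 - 164.4.124.255) does not contain 164.4.124.163
  164.4.116.0/23 (164.4.116.0 - 164.4.117.255) does not contain 164.4.124.163
Longest matching prefix is /22 -> next hop DMZ-FW.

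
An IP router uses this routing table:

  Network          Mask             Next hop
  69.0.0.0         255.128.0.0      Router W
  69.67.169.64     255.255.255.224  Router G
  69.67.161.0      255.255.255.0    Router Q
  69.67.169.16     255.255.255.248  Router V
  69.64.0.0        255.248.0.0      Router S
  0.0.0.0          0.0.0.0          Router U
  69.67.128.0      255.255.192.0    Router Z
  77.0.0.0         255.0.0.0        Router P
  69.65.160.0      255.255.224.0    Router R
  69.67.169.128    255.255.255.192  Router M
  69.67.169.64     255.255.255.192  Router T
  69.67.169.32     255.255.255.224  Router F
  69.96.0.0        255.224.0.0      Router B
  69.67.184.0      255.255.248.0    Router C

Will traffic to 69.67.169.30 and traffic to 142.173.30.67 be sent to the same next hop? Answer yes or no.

69.67.169.30: longest match 69.67.128.0/18 -> Router Z
142.173.30.67: longest match 0.0.0.0/0 -> Router U

no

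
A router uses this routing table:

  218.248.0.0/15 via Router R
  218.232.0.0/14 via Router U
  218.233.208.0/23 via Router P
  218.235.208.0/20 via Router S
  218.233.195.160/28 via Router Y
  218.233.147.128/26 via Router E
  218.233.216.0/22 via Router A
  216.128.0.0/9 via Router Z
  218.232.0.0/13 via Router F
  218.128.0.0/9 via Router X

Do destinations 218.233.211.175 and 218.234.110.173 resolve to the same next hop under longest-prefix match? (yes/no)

yes

218.233.211.175: longest match 218.232.0.0/14 -> Router U
218.234.110.173: longest match 218.232.0.0/14 -> Router U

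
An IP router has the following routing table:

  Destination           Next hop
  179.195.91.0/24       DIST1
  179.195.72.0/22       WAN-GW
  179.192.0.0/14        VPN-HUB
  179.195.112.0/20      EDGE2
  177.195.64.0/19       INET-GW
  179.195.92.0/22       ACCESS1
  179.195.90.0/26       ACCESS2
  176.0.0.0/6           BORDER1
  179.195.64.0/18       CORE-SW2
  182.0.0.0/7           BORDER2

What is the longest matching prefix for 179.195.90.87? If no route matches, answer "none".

179.195.64.0/18

Entries matching 179.195.90.87:
  176.0.0.0/6 (176.0.0.0 - 179.255.255.255)
  179.192.0.0/14 (179.192.0.0 - 179.195.255.255)
  179.195.64.0/18 (179.195.64.0 - 179.195.127.255)
Most specific is 179.195.64.0/18.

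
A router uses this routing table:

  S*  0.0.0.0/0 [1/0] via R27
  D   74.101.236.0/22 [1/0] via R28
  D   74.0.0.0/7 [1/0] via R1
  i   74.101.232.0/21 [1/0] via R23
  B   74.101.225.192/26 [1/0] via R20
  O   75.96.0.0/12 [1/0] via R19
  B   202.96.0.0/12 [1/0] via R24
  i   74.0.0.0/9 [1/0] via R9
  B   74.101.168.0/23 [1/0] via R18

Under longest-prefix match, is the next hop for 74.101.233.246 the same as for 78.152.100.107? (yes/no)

no

74.101.233.246: longest match 74.101.232.0/21 -> R23
78.152.100.107: longest match 0.0.0.0/0 -> R27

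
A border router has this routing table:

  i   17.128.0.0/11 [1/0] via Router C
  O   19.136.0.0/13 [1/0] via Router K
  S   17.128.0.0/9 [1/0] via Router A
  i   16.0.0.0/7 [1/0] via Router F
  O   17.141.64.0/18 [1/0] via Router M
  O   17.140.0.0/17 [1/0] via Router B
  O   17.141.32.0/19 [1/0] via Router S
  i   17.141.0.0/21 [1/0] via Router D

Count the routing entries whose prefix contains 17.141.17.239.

Prefixes containing 17.141.17.239:
  16.0.0.0/7 (16.0.0.0 - 17.255.255.255)
  17.128.0.0/9 (17.128.0.0 - 17.255.255.255)
  17.128.0.0/11 (17.128.0.0 - 17.159.255.255)
Total matching entries: 3.

3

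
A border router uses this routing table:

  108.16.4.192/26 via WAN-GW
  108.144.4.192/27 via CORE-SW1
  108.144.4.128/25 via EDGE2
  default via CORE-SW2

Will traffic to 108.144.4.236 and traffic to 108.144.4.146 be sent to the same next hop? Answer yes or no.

yes

108.144.4.236: longest match 108.144.4.128/25 -> EDGE2
108.144.4.146: longest match 108.144.4.128/25 -> EDGE2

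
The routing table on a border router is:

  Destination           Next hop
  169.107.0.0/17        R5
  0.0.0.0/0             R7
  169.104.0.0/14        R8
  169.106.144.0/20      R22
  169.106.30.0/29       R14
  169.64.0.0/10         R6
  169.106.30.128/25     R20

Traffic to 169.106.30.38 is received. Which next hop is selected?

Routes whose prefix contains 169.106.30.38:
  0.0.0.0/0 (default, matches everything) -> R7
  169.64.0.0/10 (169.64.0.0 - 169.127.255.255) -> R6
  169.104.0.0/14 (169.104.0.0 - 169.107.255.255) -> R8
More-specific entries that do NOT match:
  169.106.30.0/29 (169.106.30.0 - 169.106.30.7) does not contain 169.106.30.38
  169.106.30.128/25 (169.106.30.128 - 169.106.30.255) does not contain 169.106.30.38
  169.106.144.0/20 (169.106.144.0 - 169.106.159.255) does not contain 169.106.30.38
  169.107.0.0/17 (169.107.0.0 - 169.107.127.255) does not contain 169.106.30.38
Longest matching prefix is /14 -> next hop R8.

R8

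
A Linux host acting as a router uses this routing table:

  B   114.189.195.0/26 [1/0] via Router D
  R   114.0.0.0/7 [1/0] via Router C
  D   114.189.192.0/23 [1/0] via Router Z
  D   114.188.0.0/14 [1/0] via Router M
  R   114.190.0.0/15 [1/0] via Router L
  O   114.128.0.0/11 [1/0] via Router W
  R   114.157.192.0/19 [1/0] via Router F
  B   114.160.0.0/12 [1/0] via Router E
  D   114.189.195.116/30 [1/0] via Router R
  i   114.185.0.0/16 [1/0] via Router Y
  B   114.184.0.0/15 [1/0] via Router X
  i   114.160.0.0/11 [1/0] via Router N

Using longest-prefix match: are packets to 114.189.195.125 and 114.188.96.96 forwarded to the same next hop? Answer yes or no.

114.189.195.125: longest match 114.188.0.0/14 -> Router M
114.188.96.96: longest match 114.188.0.0/14 -> Router M

yes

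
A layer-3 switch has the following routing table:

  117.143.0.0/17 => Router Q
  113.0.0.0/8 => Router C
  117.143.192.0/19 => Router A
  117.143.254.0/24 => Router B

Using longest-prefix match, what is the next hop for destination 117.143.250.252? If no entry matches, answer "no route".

No entry's prefix contains 117.143.250.252; there is no default route.

no route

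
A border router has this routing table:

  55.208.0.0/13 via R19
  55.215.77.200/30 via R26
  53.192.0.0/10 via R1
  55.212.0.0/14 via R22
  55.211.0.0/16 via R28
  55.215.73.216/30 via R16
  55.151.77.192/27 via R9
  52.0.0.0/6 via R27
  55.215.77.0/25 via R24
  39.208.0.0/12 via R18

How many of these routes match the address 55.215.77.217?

Prefixes containing 55.215.77.217:
  52.0.0.0/6 (52.0.0.0 - 55.255.255.255)
  55.208.0.0/13 (55.208.0.0 - 55.215.255.255)
  55.212.0.0/14 (55.212.0.0 - 55.215.255.255)
Total matching entries: 3.

3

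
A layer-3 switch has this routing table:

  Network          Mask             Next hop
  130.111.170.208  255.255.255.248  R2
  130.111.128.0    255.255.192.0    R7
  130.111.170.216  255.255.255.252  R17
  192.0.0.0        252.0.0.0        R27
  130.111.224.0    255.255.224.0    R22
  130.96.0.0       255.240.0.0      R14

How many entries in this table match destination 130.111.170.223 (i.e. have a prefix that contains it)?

Prefixes containing 130.111.170.223:
  130.96.0.0/12 (130.96.0.0 - 130.111.255.255)
  130.111.128.0/18 (130.111.128.0 - 130.111.191.255)
Total matching entries: 2.

2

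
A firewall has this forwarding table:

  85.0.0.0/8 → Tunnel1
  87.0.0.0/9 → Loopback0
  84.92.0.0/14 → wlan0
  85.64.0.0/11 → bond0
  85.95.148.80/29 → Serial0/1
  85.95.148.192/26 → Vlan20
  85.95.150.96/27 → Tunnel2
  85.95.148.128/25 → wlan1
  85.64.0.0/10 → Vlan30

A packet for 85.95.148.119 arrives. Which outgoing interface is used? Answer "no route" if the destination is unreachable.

Routes whose prefix contains 85.95.148.119:
  85.0.0.0/8 (85.0.0.0 - 85.255.255.255) -> Tunnel1
  85.64.0.0/10 (85.64.0.0 - 85.127.255.255) -> Vlan30
  85.64.0.0/11 (85.64.0.0 - 85.95.255.255) -> bond0
More-specific entries that do NOT match:
  85.95.148.80/29 (85.95.148.80 - 85.95.148.87) does not contain 85.95.148.119
  85.95.150.96/27 (85.95.150.96 - 85.95.150.127) does not contain 85.95.148.119
  85.95.148.192/26 (85.95.148.192 - 85.95.148.255) does not contain 85.95.148.119
  85.95.148.128/25 (85.95.148.128 - 85.95.148.255) does not contain 85.95.148.119
  84.92.0.0/14 (84.92.0.0 - 84.95.255.255) does not contain 85.95.148.119
Longest matching prefix is /11 -> interface bond0.

bond0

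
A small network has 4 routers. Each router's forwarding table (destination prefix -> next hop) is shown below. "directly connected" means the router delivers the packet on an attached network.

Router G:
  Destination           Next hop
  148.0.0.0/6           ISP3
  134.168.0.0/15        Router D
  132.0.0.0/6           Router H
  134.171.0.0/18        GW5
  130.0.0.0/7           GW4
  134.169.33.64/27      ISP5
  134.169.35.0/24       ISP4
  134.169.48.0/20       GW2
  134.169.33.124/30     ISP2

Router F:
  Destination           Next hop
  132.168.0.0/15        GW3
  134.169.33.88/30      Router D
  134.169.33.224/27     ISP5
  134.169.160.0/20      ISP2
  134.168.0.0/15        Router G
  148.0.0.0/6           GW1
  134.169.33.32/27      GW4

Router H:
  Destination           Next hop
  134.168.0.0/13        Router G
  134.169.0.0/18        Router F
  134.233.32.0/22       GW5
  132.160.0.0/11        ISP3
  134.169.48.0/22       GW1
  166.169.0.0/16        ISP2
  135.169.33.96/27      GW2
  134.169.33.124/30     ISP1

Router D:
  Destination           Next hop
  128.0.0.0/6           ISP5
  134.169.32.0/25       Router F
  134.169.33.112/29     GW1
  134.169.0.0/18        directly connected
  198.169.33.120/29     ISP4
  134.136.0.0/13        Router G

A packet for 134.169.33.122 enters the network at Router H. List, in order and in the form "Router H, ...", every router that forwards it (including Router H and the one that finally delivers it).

Router H, Router F, Router G, Router D

At Router H: longest match for 134.169.33.122 is 134.169.0.0/18 -> Router F
At Router F: longest match for 134.169.33.122 is 134.168.0.0/15 -> Router G
At Router G: longest match for 134.169.33.122 is 134.168.0.0/15 -> Router D
At Router D: longest match for 134.169.33.122 is 134.169.0.0/18 -> directly connected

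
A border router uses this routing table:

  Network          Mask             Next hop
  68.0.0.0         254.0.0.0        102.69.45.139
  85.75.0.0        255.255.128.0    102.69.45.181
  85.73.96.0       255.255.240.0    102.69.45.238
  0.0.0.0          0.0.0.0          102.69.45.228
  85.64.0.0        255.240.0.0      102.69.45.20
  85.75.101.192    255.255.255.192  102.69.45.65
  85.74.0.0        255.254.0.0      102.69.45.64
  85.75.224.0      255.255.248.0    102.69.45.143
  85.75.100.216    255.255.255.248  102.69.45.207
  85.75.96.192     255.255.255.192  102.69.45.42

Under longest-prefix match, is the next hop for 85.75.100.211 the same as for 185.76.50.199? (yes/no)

no

85.75.100.211: longest match 85.75.0.0/17 -> 102.69.45.181
185.76.50.199: longest match 0.0.0.0/0 -> 102.69.45.228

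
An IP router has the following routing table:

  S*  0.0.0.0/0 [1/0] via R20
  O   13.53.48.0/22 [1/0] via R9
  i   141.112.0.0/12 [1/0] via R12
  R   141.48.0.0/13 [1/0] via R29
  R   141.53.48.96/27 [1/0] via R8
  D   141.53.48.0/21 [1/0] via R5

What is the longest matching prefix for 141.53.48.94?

141.53.48.0/21

Entries matching 141.53.48.94:
  0.0.0.0/0 (default, matches everything)
  141.48.0.0/13 (141.48.0.0 - 141.55.255.255)
  141.53.48.0/21 (141.53.48.0 - 141.53.55.255)
Most specific is 141.53.48.0/21.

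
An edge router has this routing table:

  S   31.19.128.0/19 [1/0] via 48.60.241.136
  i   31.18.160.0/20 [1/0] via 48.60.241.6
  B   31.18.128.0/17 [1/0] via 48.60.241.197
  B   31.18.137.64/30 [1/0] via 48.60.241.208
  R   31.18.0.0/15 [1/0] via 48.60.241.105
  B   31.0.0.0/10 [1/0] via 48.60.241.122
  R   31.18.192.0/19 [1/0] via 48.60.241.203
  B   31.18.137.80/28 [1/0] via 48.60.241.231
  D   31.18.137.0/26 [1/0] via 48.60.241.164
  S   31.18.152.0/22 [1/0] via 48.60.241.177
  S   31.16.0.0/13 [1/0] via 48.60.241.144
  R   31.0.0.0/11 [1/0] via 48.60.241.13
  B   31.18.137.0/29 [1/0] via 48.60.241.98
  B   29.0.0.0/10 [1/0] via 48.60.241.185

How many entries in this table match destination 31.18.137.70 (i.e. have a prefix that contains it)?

Prefixes containing 31.18.137.70:
  31.0.0.0/10 (31.0.0.0 - 31.63.255.255)
  31.0.0.0/11 (31.0.0.0 - 31.31.255.255)
  31.16.0.0/13 (31.16.0.0 - 31.23.255.255)
  31.18.0.0/15 (31.18.0.0 - 31.19.255.255)
  31.18.128.0/17 (31.18.128.0 - 31.18.255.255)
Total matching entries: 5.

5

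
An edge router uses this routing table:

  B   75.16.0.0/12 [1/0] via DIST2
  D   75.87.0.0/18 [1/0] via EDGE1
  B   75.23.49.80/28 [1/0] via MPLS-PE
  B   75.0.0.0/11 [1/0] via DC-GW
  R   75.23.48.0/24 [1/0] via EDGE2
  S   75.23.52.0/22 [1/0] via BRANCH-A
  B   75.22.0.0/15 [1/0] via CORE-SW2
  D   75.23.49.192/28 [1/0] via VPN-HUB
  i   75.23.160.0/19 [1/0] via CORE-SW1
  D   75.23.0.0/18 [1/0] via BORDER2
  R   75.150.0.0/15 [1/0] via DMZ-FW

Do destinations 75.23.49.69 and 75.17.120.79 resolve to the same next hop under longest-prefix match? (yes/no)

no

75.23.49.69: longest match 75.23.0.0/18 -> BORDER2
75.17.120.79: longest match 75.16.0.0/12 -> DIST2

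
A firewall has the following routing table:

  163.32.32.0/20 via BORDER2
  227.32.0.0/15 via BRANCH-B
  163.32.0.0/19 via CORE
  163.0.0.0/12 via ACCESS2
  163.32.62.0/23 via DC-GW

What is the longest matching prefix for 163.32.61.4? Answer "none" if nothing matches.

163.32.61.4 is outside every listed prefix and there is no default route.

none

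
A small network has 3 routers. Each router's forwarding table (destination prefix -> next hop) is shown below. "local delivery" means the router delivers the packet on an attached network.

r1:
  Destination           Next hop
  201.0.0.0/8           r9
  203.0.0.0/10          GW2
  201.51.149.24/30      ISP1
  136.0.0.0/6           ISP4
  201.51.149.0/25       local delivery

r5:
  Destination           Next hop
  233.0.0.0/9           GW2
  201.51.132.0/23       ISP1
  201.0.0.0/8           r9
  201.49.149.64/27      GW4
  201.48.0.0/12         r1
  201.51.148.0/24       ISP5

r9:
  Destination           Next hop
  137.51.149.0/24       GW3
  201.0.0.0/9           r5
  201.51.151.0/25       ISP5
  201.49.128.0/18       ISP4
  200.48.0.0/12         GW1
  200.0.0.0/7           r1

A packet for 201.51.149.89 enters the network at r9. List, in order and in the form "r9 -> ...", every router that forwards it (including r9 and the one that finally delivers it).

r9 -> r5 -> r1

At r9: longest match for 201.51.149.89 is 201.0.0.0/9 -> r5
At r5: longest match for 201.51.149.89 is 201.48.0.0/12 -> r1
At r1: longest match for 201.51.149.89 is 201.51.149.0/25 -> local delivery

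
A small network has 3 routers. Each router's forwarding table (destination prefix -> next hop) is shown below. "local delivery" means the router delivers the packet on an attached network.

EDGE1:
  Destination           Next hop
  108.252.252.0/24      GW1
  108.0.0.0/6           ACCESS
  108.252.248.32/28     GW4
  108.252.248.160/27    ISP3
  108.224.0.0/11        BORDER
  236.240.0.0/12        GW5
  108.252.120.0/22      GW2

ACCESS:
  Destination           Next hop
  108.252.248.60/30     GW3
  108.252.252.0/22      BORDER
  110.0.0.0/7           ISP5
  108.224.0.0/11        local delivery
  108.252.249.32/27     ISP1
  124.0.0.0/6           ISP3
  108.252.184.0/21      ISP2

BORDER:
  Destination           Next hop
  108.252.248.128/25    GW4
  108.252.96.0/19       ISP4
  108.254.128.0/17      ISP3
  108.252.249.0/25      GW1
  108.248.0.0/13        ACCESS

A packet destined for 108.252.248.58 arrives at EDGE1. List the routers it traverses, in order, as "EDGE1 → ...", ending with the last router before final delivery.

At EDGE1: longest match for 108.252.248.58 is 108.224.0.0/11 -> BORDER
At BORDER: longest match for 108.252.248.58 is 108.248.0.0/13 -> ACCESS
At ACCESS: longest match for 108.252.248.58 is 108.224.0.0/11 -> local delivery

EDGE1 → BORDER → ACCESS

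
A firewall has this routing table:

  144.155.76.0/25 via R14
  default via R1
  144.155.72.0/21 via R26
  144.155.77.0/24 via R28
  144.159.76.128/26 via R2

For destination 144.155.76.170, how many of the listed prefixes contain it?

2

Prefixes containing 144.155.76.170:
  0.0.0.0/0 (default, matches everything)
  144.155.72.0/21 (144.155.72.0 - 144.155.79.255)
Total matching entries: 2.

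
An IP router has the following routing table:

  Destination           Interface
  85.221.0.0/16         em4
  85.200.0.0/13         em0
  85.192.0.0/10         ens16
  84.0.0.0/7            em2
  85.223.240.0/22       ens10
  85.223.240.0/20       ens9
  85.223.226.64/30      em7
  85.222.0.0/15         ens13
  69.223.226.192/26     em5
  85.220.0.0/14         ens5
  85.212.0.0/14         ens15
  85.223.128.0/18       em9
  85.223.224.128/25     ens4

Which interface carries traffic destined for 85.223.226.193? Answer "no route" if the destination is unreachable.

ens13

Routes whose prefix contains 85.223.226.193:
  84.0.0.0/7 (84.0.0.0 - 85.255.255.255) -> em2
  85.192.0.0/10 (85.192.0.0 - 85.255.255.255) -> ens16
  85.220.0.0/14 (85.220.0.0 - 85.223.255.255) -> ens5
  85.222.0.0/15 (85.222.0.0 - 85.223.255.255) -> ens13
More-specific entries that do NOT match:
  85.223.226.64/30 (85.223.226.64 - 85.223.226.67) does not contain 85.223.226.193
  69.223.226.192/26 (69.223.226.192 - 69.223.226.255) does not contain 85.223.226.193
  85.223.224.128/25 (85.223.224.128 - 85.223.224.255) does not contain 85.223.226.193
  85.223.240.0/22 (85.223.240.0 - 85.223.243.255) does not contain 85.223.226.193
  85.223.240.0/20 (85.223.240.0 - 85.223.255.255) does not contain 85.223.226.193
  85.223.128.0/18 (85.223.128.0 - 85.223.191.255) does not contain 85.223.226.193
  85.221.0.0/16 (85.221.0.0 - 85.221.255.255) does not contain 85.223.226.193
Longest matching prefix is /15 -> interface ens13.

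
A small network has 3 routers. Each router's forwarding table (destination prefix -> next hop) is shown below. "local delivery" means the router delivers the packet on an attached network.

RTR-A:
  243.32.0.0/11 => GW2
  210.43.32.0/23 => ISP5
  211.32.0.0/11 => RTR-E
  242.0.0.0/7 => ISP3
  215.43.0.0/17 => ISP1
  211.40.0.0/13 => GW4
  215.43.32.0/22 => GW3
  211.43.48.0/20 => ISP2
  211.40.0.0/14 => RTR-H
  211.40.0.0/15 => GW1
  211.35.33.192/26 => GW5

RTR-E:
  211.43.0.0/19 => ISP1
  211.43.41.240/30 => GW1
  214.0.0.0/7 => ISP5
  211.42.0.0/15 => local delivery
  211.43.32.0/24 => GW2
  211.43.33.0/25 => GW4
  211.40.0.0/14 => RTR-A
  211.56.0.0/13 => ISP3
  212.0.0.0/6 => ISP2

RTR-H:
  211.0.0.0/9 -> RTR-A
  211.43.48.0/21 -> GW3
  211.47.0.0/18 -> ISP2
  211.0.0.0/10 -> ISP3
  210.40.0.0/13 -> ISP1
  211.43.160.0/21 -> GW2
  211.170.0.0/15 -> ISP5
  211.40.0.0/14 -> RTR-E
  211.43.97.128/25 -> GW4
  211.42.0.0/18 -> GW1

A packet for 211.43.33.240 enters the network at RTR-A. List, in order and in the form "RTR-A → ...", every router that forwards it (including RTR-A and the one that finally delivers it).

At RTR-A: longest match for 211.43.33.240 is 211.40.0.0/14 -> RTR-H
At RTR-H: longest match for 211.43.33.240 is 211.40.0.0/14 -> RTR-E
At RTR-E: longest match for 211.43.33.240 is 211.42.0.0/15 -> local delivery

RTR-A → RTR-H → RTR-E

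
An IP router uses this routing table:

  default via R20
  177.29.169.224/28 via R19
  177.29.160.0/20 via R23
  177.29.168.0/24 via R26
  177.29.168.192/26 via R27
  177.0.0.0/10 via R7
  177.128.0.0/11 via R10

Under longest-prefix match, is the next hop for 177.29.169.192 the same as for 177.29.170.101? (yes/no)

177.29.169.192: longest match 177.29.160.0/20 -> R23
177.29.170.101: longest match 177.29.160.0/20 -> R23

yes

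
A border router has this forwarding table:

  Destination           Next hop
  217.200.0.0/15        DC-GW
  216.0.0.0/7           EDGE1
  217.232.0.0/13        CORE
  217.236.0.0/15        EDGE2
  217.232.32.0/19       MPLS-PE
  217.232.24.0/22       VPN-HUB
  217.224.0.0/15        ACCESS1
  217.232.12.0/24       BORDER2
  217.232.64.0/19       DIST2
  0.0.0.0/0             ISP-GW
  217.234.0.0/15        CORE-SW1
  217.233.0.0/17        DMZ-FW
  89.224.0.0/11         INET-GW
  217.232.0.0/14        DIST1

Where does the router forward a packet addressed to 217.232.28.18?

Routes whose prefix contains 217.232.28.18:
  0.0.0.0/0 (default, matches everything) -> ISP-GW
  216.0.0.0/7 (216.0.0.0 - 217.255.255.255) -> EDGE1
  217.232.0.0/13 (217.232.0.0 - 217.239.255.255) -> CORE
  217.232.0.0/14 (217.232.0.0 - 217.235.255.255) -> DIST1
More-specific entries that do NOT match:
  217.232.12.0/24 (217.232.12.0 - 217.232.12.255) does not contain 217.232.28.18
  217.232.24.0/22 (217.232.24.0 - 217.232.27.255) does not contain 217.232.28.18
  217.232.32.0/19 (217.232.32.0 - 217.232.63.255) does not contain 217.232.28.18
  217.232.64.0/19 (217.232.64.0 - 217.232.95.255) does not contain 217.232.28.18
  217.233.0.0/17 (217.233.0.0 - 217.233.127.255) does not contain 217.232.28.18
  217.200.0.0/15 (217.200.0.0 - 217.201.255.255) does not contain 217.232.28.18
  217.236.0.0/15 (217.236.0.0 - 217.237.255.255) does not contain 217.232.28.18
  217.224.0.0/15 (217.224.0.0 - 217.225.255.255) does not contain 217.232.28.18
  217.234.0.0/15 (217.234.0.0 - 217.235.255.255) does not contain 217.232.28.18
Longest matching prefix is /14 -> next hop DIST1.

DIST1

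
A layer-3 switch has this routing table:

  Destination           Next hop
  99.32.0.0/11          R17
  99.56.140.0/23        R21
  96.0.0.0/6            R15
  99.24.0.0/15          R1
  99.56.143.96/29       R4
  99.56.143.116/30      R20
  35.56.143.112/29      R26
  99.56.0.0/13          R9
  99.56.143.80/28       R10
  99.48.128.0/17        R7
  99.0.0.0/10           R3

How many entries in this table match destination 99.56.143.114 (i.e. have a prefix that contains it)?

Prefixes containing 99.56.143.114:
  96.0.0.0/6 (96.0.0.0 - 99.255.255.255)
  99.0.0.0/10 (99.0.0.0 - 99.63.255.255)
  99.32.0.0/11 (99.32.0.0 - 99.63.255.255)
  99.56.0.0/13 (99.56.0.0 - 99.63.255.255)
Total matching entries: 4.

4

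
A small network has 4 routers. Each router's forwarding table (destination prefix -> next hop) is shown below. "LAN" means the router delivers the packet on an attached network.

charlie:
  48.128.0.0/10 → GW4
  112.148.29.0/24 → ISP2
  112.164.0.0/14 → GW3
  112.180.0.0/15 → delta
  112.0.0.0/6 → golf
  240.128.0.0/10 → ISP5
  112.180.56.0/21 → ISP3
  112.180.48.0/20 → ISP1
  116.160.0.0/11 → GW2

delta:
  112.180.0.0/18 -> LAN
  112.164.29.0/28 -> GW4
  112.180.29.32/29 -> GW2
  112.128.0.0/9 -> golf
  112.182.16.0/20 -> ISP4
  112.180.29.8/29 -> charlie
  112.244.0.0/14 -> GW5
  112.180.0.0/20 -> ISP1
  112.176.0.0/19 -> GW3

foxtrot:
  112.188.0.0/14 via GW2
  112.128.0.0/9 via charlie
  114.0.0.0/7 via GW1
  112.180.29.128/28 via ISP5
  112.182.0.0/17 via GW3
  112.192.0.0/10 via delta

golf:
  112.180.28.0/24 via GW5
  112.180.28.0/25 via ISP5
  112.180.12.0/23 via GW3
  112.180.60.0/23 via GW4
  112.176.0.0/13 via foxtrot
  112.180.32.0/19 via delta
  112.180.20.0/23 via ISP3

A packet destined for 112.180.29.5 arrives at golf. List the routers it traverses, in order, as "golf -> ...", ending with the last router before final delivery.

golf -> foxtrot -> charlie -> delta

At golf: longest match for 112.180.29.5 is 112.176.0.0/13 -> foxtrot
At foxtrot: longest match for 112.180.29.5 is 112.128.0.0/9 -> charlie
At charlie: longest match for 112.180.29.5 is 112.180.0.0/15 -> delta
At delta: longest match for 112.180.29.5 is 112.180.0.0/18 -> LAN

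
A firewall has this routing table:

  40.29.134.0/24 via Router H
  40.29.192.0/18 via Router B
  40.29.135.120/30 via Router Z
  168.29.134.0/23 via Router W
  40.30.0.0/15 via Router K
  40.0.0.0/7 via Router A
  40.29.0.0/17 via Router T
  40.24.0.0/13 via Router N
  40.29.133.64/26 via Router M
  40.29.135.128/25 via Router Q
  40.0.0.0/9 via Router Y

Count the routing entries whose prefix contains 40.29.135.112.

3

Prefixes containing 40.29.135.112:
  40.0.0.0/7 (40.0.0.0 - 41.255.255.255)
  40.0.0.0/9 (40.0.0.0 - 40.127.255.255)
  40.24.0.0/13 (40.24.0.0 - 40.31.255.255)
Total matching entries: 3.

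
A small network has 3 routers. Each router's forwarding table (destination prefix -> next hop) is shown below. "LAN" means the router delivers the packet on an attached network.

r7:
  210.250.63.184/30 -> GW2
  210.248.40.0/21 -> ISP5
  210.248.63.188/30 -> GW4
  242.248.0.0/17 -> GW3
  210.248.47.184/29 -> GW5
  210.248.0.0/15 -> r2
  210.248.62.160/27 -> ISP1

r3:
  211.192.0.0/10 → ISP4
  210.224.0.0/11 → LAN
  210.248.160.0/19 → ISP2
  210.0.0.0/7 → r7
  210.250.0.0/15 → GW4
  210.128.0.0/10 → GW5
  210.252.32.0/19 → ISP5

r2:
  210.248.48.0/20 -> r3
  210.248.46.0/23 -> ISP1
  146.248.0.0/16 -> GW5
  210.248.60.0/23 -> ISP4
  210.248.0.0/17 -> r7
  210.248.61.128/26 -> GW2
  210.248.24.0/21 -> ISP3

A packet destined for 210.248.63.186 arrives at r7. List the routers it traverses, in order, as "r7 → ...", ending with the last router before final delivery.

r7 → r2 → r3

At r7: longest match for 210.248.63.186 is 210.248.0.0/15 -> r2
At r2: longest match for 210.248.63.186 is 210.248.48.0/20 -> r3
At r3: longest match for 210.248.63.186 is 210.224.0.0/11 -> LAN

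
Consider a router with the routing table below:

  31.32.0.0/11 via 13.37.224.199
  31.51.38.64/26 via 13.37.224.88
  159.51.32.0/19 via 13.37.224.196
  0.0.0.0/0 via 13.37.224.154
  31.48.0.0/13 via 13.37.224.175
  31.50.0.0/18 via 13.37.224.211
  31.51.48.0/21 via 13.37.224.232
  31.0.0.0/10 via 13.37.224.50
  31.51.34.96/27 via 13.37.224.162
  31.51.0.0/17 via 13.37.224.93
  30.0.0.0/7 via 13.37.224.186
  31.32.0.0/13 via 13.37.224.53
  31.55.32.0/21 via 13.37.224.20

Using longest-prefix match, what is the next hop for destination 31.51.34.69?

Routes whose prefix contains 31.51.34.69:
  0.0.0.0/0 (default, matches everything) -> 13.37.224.154
  30.0.0.0/7 (30.0.0.0 - 31.255.255.255) -> 13.37.224.186
  31.0.0.0/10 (31.0.0.0 - 31.63.255.255) -> 13.37.224.50
  31.32.0.0/11 (31.32.0.0 - 31.63.255.255) -> 13.37.224.199
  31.48.0.0/13 (31.48.0.0 - 31.55.255.255) -> 13.37.224.175
  31.51.0.0/17 (31.51.0.0 - 31.51.127.255) -> 13.37.224.93
More-specific entries that do NOT match:
  31.51.34.96/27 (31.51.34.96 - 31.51.34.127) does not contain 31.51.34.69
  31.51.38.64/26 (31.51.38.64 - 31.51.38.127) does not contain 31.51.34.69
  31.51.48.0/21 (31.51.48.0 - 31.51.55.255) does not contain 31.51.34.69
  31.55.32.0/21 (31.55.32.0 - 31.55.39.255) does not contain 31.51.34.69
  159.51.32.0/19 (159.51.32.0 - 159.51.63.255) does not contain 31.51.34.69
  31.50.0.0/18 (31.50.0.0 - 31.50.63.255) does not contain 31.51.34.69
Longest matching prefix is /17 -> next hop 13.37.224.93.

13.37.224.93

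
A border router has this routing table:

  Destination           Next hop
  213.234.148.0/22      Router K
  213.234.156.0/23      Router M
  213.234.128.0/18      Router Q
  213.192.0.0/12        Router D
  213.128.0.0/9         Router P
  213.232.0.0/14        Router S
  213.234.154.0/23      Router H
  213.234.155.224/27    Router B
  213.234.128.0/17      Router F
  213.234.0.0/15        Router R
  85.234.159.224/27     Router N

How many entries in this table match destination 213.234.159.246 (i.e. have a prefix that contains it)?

5

Prefixes containing 213.234.159.246:
  213.128.0.0/9 (213.128.0.0 - 213.255.255.255)
  213.232.0.0/14 (213.232.0.0 - 213.235.255.255)
  213.234.0.0/15 (213.234.0.0 - 213.235.255.255)
  213.234.128.0/17 (213.234.128.0 - 213.234.255.255)
  213.234.128.0/18 (213.234.128.0 - 213.234.191.255)
Total matching entries: 5.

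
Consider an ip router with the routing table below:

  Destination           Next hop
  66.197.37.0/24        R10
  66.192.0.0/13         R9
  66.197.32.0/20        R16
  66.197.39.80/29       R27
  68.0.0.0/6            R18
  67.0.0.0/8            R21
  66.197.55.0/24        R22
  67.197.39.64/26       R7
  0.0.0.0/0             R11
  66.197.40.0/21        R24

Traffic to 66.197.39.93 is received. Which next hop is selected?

Routes whose prefix contains 66.197.39.93:
  0.0.0.0/0 (default, matches everything) -> R11
  66.192.0.0/13 (66.192.0.0 - 66.199.255.255) -> R9
  66.197.32.0/20 (66.197.32.0 - 66.197.47.255) -> R16
More-specific entries that do NOT match:
  66.197.39.80/29 (66.197.39.80 - 66.197.39.87) does not contain 66.197.39.93
  67.197.39.64/26 (67.197.39.64 - 67.197.39.127) does not contain 66.197.39.93
  66.197.37.0/24 (66.197.37.0 - 66.197.37.255) does not contain 66.197.39.93
  66.197.55.0/24 (66.197.55.0 - 66.197.55.255) does not contain 66.197.39.93
  66.197.40.0/21 (66.197.40.0 - 66.197.47.255) does not contain 66.197.39.93
Longest matching prefix is /20 -> next hop R16.

R16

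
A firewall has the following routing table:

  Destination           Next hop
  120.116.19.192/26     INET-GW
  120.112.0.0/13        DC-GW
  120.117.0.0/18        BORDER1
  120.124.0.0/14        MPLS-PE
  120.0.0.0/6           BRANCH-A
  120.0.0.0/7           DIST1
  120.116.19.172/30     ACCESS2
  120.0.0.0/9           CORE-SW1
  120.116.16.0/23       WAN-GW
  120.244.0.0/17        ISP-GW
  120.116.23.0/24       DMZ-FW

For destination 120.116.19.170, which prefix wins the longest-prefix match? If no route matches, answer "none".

120.112.0.0/13

Entries matching 120.116.19.170:
  120.0.0.0/6 (120.0.0.0 - 123.255.255.255)
  120.0.0.0/7 (120.0.0.0 - 121.255.255.255)
  120.0.0.0/9 (120.0.0.0 - 120.127.255.255)
  120.112.0.0/13 (120.112.0.0 - 120.119.255.255)
Most specific is 120.112.0.0/13.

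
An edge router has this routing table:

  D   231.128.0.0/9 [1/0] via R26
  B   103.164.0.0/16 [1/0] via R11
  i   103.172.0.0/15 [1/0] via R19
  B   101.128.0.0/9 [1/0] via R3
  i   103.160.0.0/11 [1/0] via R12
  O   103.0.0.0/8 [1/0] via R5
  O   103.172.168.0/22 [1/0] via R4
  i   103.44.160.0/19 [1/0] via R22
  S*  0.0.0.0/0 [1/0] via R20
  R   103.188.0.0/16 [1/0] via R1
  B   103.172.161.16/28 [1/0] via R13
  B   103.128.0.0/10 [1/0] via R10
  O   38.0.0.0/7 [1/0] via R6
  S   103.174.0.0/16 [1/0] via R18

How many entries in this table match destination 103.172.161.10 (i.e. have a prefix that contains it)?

5

Prefixes containing 103.172.161.10:
  0.0.0.0/0 (default, matches everything)
  103.0.0.0/8 (103.0.0.0 - 103.255.255.255)
  103.128.0.0/10 (103.128.0.0 - 103.191.255.255)
  103.160.0.0/11 (103.160.0.0 - 103.191.255.255)
  103.172.0.0/15 (103.172.0.0 - 103.173.255.255)
Total matching entries: 5.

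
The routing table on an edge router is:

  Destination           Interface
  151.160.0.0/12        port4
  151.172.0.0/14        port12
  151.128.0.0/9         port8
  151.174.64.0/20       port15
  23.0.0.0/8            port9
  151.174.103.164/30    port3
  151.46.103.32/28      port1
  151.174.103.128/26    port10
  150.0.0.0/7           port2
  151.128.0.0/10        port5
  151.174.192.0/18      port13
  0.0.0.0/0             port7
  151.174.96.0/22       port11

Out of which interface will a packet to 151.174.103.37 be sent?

port12

Routes whose prefix contains 151.174.103.37:
  0.0.0.0/0 (default, matches everything) -> port7
  150.0.0.0/7 (150.0.0.0 - 151.255.255.255) -> port2
  151.128.0.0/9 (151.128.0.0 - 151.255.255.255) -> port8
  151.128.0.0/10 (151.128.0.0 - 151.191.255.255) -> port5
  151.160.0.0/12 (151.160.0.0 - 151.175.255.255) -> port4
  151.172.0.0/14 (151.172.0.0 - 151.175.255.255) -> port12
More-specific entries that do NOT match:
  151.174.103.164/30 (151.174.103.164 - 151.174.103.167) does not contain 151.174.103.37
  151.46.103.32/28 (151.46.103.32 - 151.46.103.47) does not contain 151.174.103.37
  151.174.103.128/26 (151.174.103.128 - 151.174.103.191) does not contain 151.174.103.37
  151.174.96.0/22 (151.174.96.0 - 151.174.99.255) does not contain 151.174.103.37
  151.174.64.0/20 (151.174.64.0 - 151.174.79.255) does not contain 151.174.103.37
  151.174.192.0/18 (151.174.192.0 - 151.174.255.255) does not contain 151.174.103.37
Longest matching prefix is /14 -> interface port12.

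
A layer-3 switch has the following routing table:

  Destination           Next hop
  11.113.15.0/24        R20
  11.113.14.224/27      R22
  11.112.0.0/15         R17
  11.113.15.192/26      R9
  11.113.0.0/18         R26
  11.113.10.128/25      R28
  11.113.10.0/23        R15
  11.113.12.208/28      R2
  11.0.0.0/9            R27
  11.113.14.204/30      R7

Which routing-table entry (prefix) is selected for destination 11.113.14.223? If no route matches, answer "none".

Entries matching 11.113.14.223:
  11.0.0.0/9 (11.0.0.0 - 11.127.255.255)
  11.112.0.0/15 (11.112.0.0 - 11.113.255.255)
  11.113.0.0/18 (11.113.0.0 - 11.113.63.255)
Most specific is 11.113.0.0/18.

11.113.0.0/18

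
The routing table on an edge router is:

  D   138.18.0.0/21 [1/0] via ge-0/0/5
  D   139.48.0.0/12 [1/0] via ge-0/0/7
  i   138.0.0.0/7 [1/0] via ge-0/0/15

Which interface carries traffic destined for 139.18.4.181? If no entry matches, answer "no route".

Routes whose prefix contains 139.18.4.181:
  138.0.0.0/7 (138.0.0.0 - 139.255.255.255) -> ge-0/0/15
More-specific entries that do NOT match:
  138.18.0.0/21 (138.18.0.0 - 138.18.7.255) does not contain 139.18.4.181
  139.48.0.0/12 (139.48.0.0 - 139.63.255.255) does not contain 139.18.4.181
Longest matching prefix is /7 -> interface ge-0/0/15.

ge-0/0/15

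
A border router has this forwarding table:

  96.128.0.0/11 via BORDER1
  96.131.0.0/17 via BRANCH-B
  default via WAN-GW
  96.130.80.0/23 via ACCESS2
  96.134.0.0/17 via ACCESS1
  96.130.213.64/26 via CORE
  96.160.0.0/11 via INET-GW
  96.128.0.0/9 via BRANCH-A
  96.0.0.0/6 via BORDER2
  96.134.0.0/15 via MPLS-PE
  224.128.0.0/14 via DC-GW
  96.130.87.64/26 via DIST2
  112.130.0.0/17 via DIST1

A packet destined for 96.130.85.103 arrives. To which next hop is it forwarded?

BORDER1

Routes whose prefix contains 96.130.85.103:
  0.0.0.0/0 (default, matches everything) -> WAN-GW
  96.0.0.0/6 (96.0.0.0 - 99.255.255.255) -> BORDER2
  96.128.0.0/9 (96.128.0.0 - 96.255.255.255) -> BRANCH-A
  96.128.0.0/11 (96.128.0.0 - 96.159.255.255) -> BORDER1
More-specific entries that do NOT match:
  96.130.213.64/26 (96.130.213.64 - 96.130.213.127) does not contain 96.130.85.103
  96.130.87.64/26 (96.130.87.64 - 96.130.87.127) does not contain 96.130.85.103
  96.130.80.0/23 (96.130.80.0 - 96.130.81.255) does not contain 96.130.85.103
  96.131.0.0/17 (96.131.0.0 - 96.131.127.255) does not contain 96.130.85.103
  96.134.0.0/17 (96.134.0.0 - 96.134.127.255) does not contain 96.130.85.103
  112.130.0.0/17 (112.130.0.0 - 112.130.127.255) does not contain 96.130.85.103
  96.134.0.0/15 (96.134.0.0 - 96.135.255.255) does not contain 96.130.85.103
  224.128.0.0/14 (224.128.0.0 - 224.131.255.255) does not contain 96.130.85.103
Longest matching prefix is /11 -> next hop BORDER1.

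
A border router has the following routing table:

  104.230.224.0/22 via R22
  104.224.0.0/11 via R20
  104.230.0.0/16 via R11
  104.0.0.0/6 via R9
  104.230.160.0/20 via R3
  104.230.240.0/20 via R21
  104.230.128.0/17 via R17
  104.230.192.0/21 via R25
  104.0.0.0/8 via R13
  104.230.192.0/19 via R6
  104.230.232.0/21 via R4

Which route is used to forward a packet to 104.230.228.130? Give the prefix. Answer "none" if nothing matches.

Entries matching 104.230.228.130:
  104.0.0.0/6 (104.0.0.0 - 107.255.255.255)
  104.0.0.0/8 (104.0.0.0 - 104.255.255.255)
  104.224.0.0/11 (104.224.0.0 - 104.255.255.255)
  104.230.0.0/16 (104.230.0.0 - 104.230.255.255)
  104.230.128.0/17 (104.230.128.0 - 104.230.255.255)
Most specific is 104.230.128.0/17.

104.230.128.0/17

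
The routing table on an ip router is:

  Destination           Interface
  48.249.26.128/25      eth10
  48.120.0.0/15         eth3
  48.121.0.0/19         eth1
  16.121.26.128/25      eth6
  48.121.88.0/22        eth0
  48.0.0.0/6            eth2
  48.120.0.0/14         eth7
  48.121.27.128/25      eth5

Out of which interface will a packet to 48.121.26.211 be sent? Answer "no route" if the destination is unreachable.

eth1

Routes whose prefix contains 48.121.26.211:
  48.0.0.0/6 (48.0.0.0 - 51.255.255.255) -> eth2
  48.120.0.0/14 (48.120.0.0 - 48.123.255.255) -> eth7
  48.120.0.0/15 (48.120.0.0 - 48.121.255.255) -> eth3
  48.121.0.0/19 (48.121.0.0 - 48.121.31.255) -> eth1
More-specific entries that do NOT match:
  48.249.26.128/25 (48.249.26.128 - 48.249.26.255) does not contain 48.121.26.211
  16.121.26.128/25 (16.121.26.128 - 16.121.26.255) does not contain 48.121.26.211
  48.121.27.128/25 (48.121.27.128 - 48.121.27.255) does not contain 48.121.26.211
  48.121.88.0/22 (48.121.88.0 - 48.121.91.255) does not contain 48.121.26.211
Longest matching prefix is /19 -> interface eth1.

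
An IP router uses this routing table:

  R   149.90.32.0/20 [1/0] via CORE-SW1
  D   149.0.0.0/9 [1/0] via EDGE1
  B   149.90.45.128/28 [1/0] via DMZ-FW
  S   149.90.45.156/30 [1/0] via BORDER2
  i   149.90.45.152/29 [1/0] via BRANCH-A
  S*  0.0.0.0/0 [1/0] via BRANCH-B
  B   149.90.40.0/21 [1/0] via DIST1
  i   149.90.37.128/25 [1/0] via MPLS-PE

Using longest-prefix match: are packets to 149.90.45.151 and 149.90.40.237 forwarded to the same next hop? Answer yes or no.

149.90.45.151: longest match 149.90.40.0/21 -> DIST1
149.90.40.237: longest match 149.90.40.0/21 -> DIST1

yes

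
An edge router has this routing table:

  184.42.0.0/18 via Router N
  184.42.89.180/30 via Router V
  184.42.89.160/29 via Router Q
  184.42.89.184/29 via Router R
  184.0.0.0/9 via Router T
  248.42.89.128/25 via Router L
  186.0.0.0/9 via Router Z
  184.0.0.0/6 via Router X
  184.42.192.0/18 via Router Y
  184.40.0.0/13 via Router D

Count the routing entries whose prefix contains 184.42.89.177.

3

Prefixes containing 184.42.89.177:
  184.0.0.0/6 (184.0.0.0 - 187.255.255.255)
  184.0.0.0/9 (184.0.0.0 - 184.127.255.255)
  184.40.0.0/13 (184.40.0.0 - 184.47.255.255)
Total matching entries: 3.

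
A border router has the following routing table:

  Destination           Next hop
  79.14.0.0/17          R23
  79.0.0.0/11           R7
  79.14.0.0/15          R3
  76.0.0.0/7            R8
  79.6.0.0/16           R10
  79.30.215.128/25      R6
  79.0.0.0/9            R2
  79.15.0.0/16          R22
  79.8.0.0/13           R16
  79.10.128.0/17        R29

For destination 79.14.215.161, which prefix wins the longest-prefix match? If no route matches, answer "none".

Entries matching 79.14.215.161:
  79.0.0.0/9 (79.0.0.0 - 79.127.255.255)
  79.0.0.0/11 (79.0.0.0 - 79.31.255.255)
  79.8.0.0/13 (79.8.0.0 - 79.15.255.255)
  79.14.0.0/15 (79.14.0.0 - 79.15.255.255)
Most specific is 79.14.0.0/15.

79.14.0.0/15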